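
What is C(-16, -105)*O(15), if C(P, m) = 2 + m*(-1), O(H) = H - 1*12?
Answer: 321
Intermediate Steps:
O(H) = -12 + H (O(H) = H - 12 = -12 + H)
C(P, m) = 2 - m
C(-16, -105)*O(15) = (2 - 1*(-105))*(-12 + 15) = (2 + 105)*3 = 107*3 = 321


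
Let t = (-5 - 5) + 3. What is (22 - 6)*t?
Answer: -112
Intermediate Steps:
t = -7 (t = -10 + 3 = -7)
(22 - 6)*t = (22 - 6)*(-7) = 16*(-7) = -112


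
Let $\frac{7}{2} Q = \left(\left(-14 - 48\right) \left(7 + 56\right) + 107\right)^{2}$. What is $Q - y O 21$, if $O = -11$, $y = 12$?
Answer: $\frac{28884206}{7} \approx 4.1263 \cdot 10^{6}$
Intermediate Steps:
$Q = \frac{28864802}{7}$ ($Q = \frac{2 \left(\left(-14 - 48\right) \left(7 + 56\right) + 107\right)^{2}}{7} = \frac{2 \left(\left(-62\right) 63 + 107\right)^{2}}{7} = \frac{2 \left(-3906 + 107\right)^{2}}{7} = \frac{2 \left(-3799\right)^{2}}{7} = \frac{2}{7} \cdot 14432401 = \frac{28864802}{7} \approx 4.1235 \cdot 10^{6}$)
$Q - y O 21 = \frac{28864802}{7} - 12 \left(-11\right) 21 = \frac{28864802}{7} - \left(-132\right) 21 = \frac{28864802}{7} - -2772 = \frac{28864802}{7} + 2772 = \frac{28884206}{7}$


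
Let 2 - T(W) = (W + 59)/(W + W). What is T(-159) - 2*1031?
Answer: -327590/159 ≈ -2060.3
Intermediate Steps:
T(W) = 2 - (59 + W)/(2*W) (T(W) = 2 - (W + 59)/(W + W) = 2 - (59 + W)/(2*W))
T(-159) - 2*1031 = (1/2)*(-59 + 3*(-159))/(-159) - 2*1031 = (1/2)*(-1/159)*(-59 - 477) - 1*2062 = (1/2)*(-1/159)*(-536) - 2062 = 268/159 - 2062 = -327590/159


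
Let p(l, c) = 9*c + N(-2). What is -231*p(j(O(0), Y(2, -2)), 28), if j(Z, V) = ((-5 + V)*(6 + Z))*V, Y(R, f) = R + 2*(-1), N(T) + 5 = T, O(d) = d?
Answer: -56595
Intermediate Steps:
N(T) = -5 + T
Y(R, f) = -2 + R (Y(R, f) = R - 2 = -2 + R)
j(Z, V) = V*(-5 + V)*(6 + Z)
p(l, c) = -7 + 9*c (p(l, c) = 9*c + (-5 - 2) = 9*c - 7 = -7 + 9*c)
-231*p(j(O(0), Y(2, -2)), 28) = -231*(-7 + 9*28) = -231*(-7 + 252) = -231*245 = -56595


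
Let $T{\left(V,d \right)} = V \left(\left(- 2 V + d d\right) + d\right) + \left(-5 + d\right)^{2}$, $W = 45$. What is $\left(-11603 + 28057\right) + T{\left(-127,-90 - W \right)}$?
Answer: $-2293634$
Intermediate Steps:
$T{\left(V,d \right)} = \left(-5 + d\right)^{2} + V \left(d + d^{2} - 2 V\right)$ ($T{\left(V,d \right)} = V \left(\left(- 2 V + d^{2}\right) + d\right) + \left(-5 + d\right)^{2} = V \left(\left(d^{2} - 2 V\right) + d\right) + \left(-5 + d\right)^{2} = V \left(d + d^{2} - 2 V\right) + \left(-5 + d\right)^{2} = \left(-5 + d\right)^{2} + V \left(d + d^{2} - 2 V\right)$)
$\left(-11603 + 28057\right) + T{\left(-127,-90 - W \right)} = \left(-11603 + 28057\right) - \left(32258 - \left(-5 - 135\right)^{2} + 127 \left(-90 - 45\right)^{2} + 127 \left(-90 - 45\right)\right) = 16454 - \left(32258 - \left(-5 - 135\right)^{2} + 127 \left(-90 - 45\right)^{2} + 127 \left(-90 - 45\right)\right) = 16454 - \left(15113 + 2314575 - \left(-5 - 135\right)^{2}\right) = 16454 + \left(\left(-140\right)^{2} - 32258 + 17145 - 2314575\right) = 16454 + \left(19600 - 32258 + 17145 - 2314575\right) = 16454 - 2310088 = -2293634$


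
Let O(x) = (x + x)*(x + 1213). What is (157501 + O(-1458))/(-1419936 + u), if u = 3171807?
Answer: 871921/1751871 ≈ 0.49771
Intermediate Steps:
O(x) = 2*x*(1213 + x) (O(x) = (2*x)*(1213 + x) = 2*x*(1213 + x))
(157501 + O(-1458))/(-1419936 + u) = (157501 + 2*(-1458)*(1213 - 1458))/(-1419936 + 3171807) = (157501 + 2*(-1458)*(-245))/1751871 = (157501 + 714420)*(1/1751871) = 871921*(1/1751871) = 871921/1751871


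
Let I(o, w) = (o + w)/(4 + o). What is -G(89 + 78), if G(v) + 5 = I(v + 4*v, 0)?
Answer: 3360/839 ≈ 4.0048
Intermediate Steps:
I(o, w) = (o + w)/(4 + o)
G(v) = -5 + 5*v/(4 + 5*v) (G(v) = -5 + ((v + 4*v) + 0)/(4 + (v + 4*v)) = -5 + (5*v + 0)/(4 + 5*v) = -5 + (5*v)/(4 + 5*v) = -5 + 5*v/(4 + 5*v))
-G(89 + 78) = -20*(-1 - (89 + 78))/(4 + 5*(89 + 78)) = -20*(-1 - 1*167)/(4 + 5*167) = -20*(-1 - 167)/(4 + 835) = -20*(-168)/839 = -1*(-3360/839) = 3360/839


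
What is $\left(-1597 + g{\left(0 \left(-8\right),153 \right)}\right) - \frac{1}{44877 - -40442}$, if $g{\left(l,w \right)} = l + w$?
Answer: $- \frac{123200637}{85319} \approx -1444.0$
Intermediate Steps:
$\left(-1597 + g{\left(0 \left(-8\right),153 \right)}\right) - \frac{1}{44877 - -40442} = \left(-1597 + \left(0 \left(-8\right) + 153\right)\right) - \frac{1}{44877 - -40442} = \left(-1597 + \left(0 + 153\right)\right) - \frac{1}{44877 + 40442} = \left(-1597 + 153\right) - \frac{1}{85319} = -1444 - \frac{1}{85319} = - \frac{123200637}{85319}$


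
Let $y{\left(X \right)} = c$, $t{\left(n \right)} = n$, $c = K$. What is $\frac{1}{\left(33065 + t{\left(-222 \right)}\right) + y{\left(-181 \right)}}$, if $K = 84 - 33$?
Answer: $\frac{1}{32894} \approx 3.0401 \cdot 10^{-5}$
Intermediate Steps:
$K = 51$
$c = 51$
$y{\left(X \right)} = 51$
$\frac{1}{\left(33065 + t{\left(-222 \right)}\right) + y{\left(-181 \right)}} = \frac{1}{\left(33065 - 222\right) + 51} = \frac{1}{32843 + 51} = \frac{1}{32894}$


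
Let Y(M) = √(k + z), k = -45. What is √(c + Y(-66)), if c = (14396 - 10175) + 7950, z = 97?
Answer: √(12171 + 2*√13) ≈ 110.35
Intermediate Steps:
c = 12171 (c = 4221 + 7950 = 12171)
Y(M) = 2*√13 (Y(M) = √(-45 + 97) = √52 = 2*√13)
√(c + Y(-66)) = √(12171 + 2*√13)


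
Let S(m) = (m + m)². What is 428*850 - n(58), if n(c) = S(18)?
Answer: 362504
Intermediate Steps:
S(m) = 4*m² (S(m) = (2*m)² = 4*m²)
n(c) = 1296 (n(c) = 4*18² = 4*324 = 1296)
428*850 - n(58) = 428*850 - 1*1296 = 363800 - 1296 = 362504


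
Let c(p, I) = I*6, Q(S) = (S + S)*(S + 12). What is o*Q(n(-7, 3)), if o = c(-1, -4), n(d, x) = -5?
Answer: 1680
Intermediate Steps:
Q(S) = 2*S*(12 + S) (Q(S) = (2*S)*(12 + S) = 2*S*(12 + S))
c(p, I) = 6*I
o = -24 (o = 6*(-4) = -24)
o*Q(n(-7, 3)) = -48*(-5)*(12 - 5) = -48*(-5)*7 = -24*(-70) = 1680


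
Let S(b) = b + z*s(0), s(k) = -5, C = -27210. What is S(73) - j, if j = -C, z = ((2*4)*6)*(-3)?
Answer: -26417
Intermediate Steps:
z = -144 (z = (8*6)*(-3) = 48*(-3) = -144)
j = 27210 (j = -1*(-27210) = 27210)
S(b) = 720 + b (S(b) = b - 144*(-5) = b + 720 = 720 + b)
S(73) - j = (720 + 73) - 1*27210 = 793 - 27210 = -26417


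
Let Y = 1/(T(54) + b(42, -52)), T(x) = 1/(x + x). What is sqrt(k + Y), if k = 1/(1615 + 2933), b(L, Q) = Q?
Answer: I*sqrt(3099996316095)/12768510 ≈ 0.13789*I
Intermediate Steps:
T(x) = 1/(2*x)
k = 1/4548 ≈ 0.00021988
Y = -108/5615 (Y = 1/((1/2)/54 - 52) = 1/((1/2)*(1/54) - 52) = 1/(1/108 - 52) = 1/(-5615/108) = -108/5615 ≈ -0.019234)
sqrt(k + Y) = sqrt(1/4548 - 108/5615) = sqrt(-485569/25537020) = I*sqrt(3099996316095)/12768510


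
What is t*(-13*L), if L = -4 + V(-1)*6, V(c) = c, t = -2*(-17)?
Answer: 4420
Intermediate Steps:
t = 34
L = -10 (L = -4 - 1*6 = -4 - 6 = -10)
t*(-13*L) = 34*(-13*(-10)) = 34*130 = 4420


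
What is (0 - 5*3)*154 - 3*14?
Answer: -2352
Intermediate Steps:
(0 - 5*3)*154 - 3*14 = (0 - 15)*154 - 42 = -15*154 - 42 = -2310 - 42 = -2352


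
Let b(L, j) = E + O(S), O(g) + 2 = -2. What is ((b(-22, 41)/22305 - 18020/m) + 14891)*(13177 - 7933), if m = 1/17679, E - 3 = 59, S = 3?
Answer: -12420407301816076/7435 ≈ -1.6705e+12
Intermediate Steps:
O(g) = -4 (O(g) = -2 - 2 = -4)
E = 62 (E = 3 + 59 = 62)
b(L, j) = 58 (b(L, j) = 62 - 4 = 58)
m = 1/17679 ≈ 5.6564e-5
((b(-22, 41)/22305 - 18020/m) + 14891)*(13177 - 7933) = ((58/22305 - 18020/1/17679) + 14891)*(13177 - 7933) = ((58*(1/22305) - 18020*17679) + 14891)*5244 = ((58/22305 - 318575580) + 14891)*5244 = (-7105828311842/22305 + 14891)*5244 = -7105496168087/22305*5244 = -12420407301816076/7435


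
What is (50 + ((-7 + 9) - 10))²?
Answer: 1764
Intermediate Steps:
(50 + ((-7 + 9) - 10))² = (50 + (2 - 10))² = (50 - 8)² = 42² = 1764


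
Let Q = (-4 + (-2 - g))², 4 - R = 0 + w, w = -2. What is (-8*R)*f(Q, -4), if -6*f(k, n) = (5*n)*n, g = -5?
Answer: 640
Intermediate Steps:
R = 6 (R = 4 - (0 - 2) = 4 - 1*(-2) = 4 + 2 = 6)
Q = 1 (Q = (-4 + (-2 - 1*(-5)))² = (-4 + (-2 + 5))² = (-4 + 3)² = (-1)² = 1)
f(k, n) = -5*n²/6 (f(k, n) = -5*n*n/6 = -5*n²/6)
(-8*R)*f(Q, -4) = (-8*6)*(-⅚*(-4)²) = -(-40)*16 = -48*(-40/3) = 640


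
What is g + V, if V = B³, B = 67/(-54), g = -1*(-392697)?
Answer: 61835339645/157464 ≈ 3.9270e+5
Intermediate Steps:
g = 392697
B = -67/54 (B = 67*(-1/54) = -67/54 ≈ -1.2407)
V = -300763/157464 (V = (-67/54)³ = -300763/157464 ≈ -1.9100)
g + V = 392697 - 300763/157464 = 61835339645/157464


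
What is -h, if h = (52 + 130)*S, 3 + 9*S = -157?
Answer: 29120/9 ≈ 3235.6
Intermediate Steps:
S = -160/9 (S = -1/3 + (1/9)*(-157) = -1/3 - 157/9 = -160/9 ≈ -17.778)
h = -29120/9 (h = (52 + 130)*(-160/9) = 182*(-160/9) = -29120/9 ≈ -3235.6)
-h = -1*(-29120/9) = 29120/9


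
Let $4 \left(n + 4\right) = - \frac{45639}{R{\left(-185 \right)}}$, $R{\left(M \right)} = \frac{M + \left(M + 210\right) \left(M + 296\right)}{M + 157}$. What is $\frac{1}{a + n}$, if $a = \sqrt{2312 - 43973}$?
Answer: $\frac{16338830}{7653408181} - \frac{410700 i \sqrt{4629}}{7653408181} \approx 0.0021348 - 0.003651 i$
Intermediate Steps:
$R{\left(M \right)} = \frac{M + \left(210 + M\right) \left(296 + M\right)}{157 + M}$
$n = \frac{44159}{370}$ ($n = -4 + \frac{\left(-45639\right) \frac{1}{\frac{1}{157 - 185} \left(62160 + \left(-185\right)^{2} + 507 \left(-185\right)\right)}}{4} = -4 + \frac{\left(-45639\right) \frac{1}{\frac{1}{-28} \left(62160 + 34225 - 93795\right)}}{4} = -4 + \frac{\left(-45639\right) \frac{1}{\left(- \frac{1}{28}\right) 2590}}{4} = -4 + \frac{\left(-45639\right) \frac{1}{- \frac{185}{2}}}{4} = -4 + \frac{\left(-45639\right) \left(- \frac{2}{185}\right)}{4} = -4 + \frac{1}{4} \cdot \frac{91278}{185} = -4 + \frac{45639}{370} = \frac{44159}{370} \approx 119.35$)
$a = 3 i \sqrt{4629}$ ($a = \sqrt{-41661} = 3 i \sqrt{4629} \approx 204.11 i$)
$\frac{1}{a + n} = \frac{1}{3 i \sqrt{4629} + \frac{44159}{370}} = \frac{1}{\frac{44159}{370} + 3 i \sqrt{4629}}$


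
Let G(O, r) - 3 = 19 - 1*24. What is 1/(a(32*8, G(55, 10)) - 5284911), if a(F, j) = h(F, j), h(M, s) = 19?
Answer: -1/5284892 ≈ -1.8922e-7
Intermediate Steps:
G(O, r) = -2 (G(O, r) = 3 + (19 - 1*24) = 3 + (19 - 24) = 3 - 5 = -2)
a(F, j) = 19
1/(a(32*8, G(55, 10)) - 5284911) = 1/(19 - 5284911) = 1/(-5284892) = -1/5284892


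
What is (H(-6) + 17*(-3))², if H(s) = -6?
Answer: 3249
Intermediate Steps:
(H(-6) + 17*(-3))² = (-6 + 17*(-3))² = (-6 - 51)² = (-57)² = 3249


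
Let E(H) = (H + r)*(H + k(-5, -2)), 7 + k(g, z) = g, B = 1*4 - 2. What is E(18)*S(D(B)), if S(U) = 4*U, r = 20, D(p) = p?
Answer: 1824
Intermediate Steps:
B = 2 (B = 4 - 2 = 2)
k(g, z) = -7 + g
E(H) = (-12 + H)*(20 + H) (E(H) = (H + 20)*(H + (-7 - 5)) = (20 + H)*(H - 12) = (20 + H)*(-12 + H) = (-12 + H)*(20 + H))
E(18)*S(D(B)) = (-240 + 18² + 8*18)*(4*2) = (-240 + 324 + 144)*8 = 228*8 = 1824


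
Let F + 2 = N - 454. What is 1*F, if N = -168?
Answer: -624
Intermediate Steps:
F = -624 (F = -2 + (-168 - 454) = -2 - 622 = -624)
1*F = 1*(-624) = -624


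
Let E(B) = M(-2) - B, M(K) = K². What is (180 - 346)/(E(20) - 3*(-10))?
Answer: -83/7 ≈ -11.857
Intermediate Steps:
E(B) = 4 - B (E(B) = (-2)² - B = 4 - B)
(180 - 346)/(E(20) - 3*(-10)) = (180 - 346)/((4 - 1*20) - 3*(-10)) = -166/((4 - 20) + 30) = -166/(-16 + 30) = -166/14 = -166*1/14 = -83/7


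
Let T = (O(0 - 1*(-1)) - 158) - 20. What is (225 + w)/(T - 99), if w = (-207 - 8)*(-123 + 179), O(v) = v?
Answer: 11815/276 ≈ 42.808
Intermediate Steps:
T = -177 (T = ((0 - 1*(-1)) - 158) - 20 = ((0 + 1) - 158) - 20 = (1 - 158) - 20 = -157 - 20 = -177)
w = -12040 (w = -215*56 = -12040)
(225 + w)/(T - 99) = (225 - 12040)/(-177 - 99) = -11815/(-276) = -11815*(-1/276) = 11815/276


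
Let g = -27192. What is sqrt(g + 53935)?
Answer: sqrt(26743) ≈ 163.53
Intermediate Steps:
sqrt(g + 53935) = sqrt(-27192 + 53935) = sqrt(26743)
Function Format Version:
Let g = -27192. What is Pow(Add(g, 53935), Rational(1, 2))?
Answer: Pow(26743, Rational(1, 2)) ≈ 163.53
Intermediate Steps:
Pow(Add(g, 53935), Rational(1, 2)) = Pow(Add(-27192, 53935), Rational(1, 2)) = Pow(26743, Rational(1, 2))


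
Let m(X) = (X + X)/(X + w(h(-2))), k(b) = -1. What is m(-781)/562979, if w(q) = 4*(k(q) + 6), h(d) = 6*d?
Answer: 1562/428427019 ≈ 3.6459e-6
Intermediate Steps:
w(q) = 20 (w(q) = 4*(-1 + 6) = 4*5 = 20)
m(X) = 2*X/(20 + X) (m(X) = (X + X)/(X + 20) = (2*X)/(20 + X) = 2*X/(20 + X))
m(-781)/562979 = (2*(-781)/(20 - 781))/562979 = (2*(-781)/(-761))*(1/562979) = (2*(-781)*(-1/761))*(1/562979) = (1562/761)*(1/562979) = 1562/428427019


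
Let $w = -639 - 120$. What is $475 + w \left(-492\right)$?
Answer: $373903$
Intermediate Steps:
$w = -759$ ($w = -639 - 120 = -759$)
$475 + w \left(-492\right) = 475 - -373428 = 475 + 373428 = 373903$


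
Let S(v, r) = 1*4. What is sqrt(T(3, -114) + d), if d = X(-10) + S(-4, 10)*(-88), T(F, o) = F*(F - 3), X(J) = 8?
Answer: 2*I*sqrt(86) ≈ 18.547*I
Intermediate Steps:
S(v, r) = 4
T(F, o) = F*(-3 + F)
d = -344 (d = 8 + 4*(-88) = 8 - 352 = -344)
sqrt(T(3, -114) + d) = sqrt(3*(-3 + 3) - 344) = sqrt(3*0 - 344) = sqrt(0 - 344) = sqrt(-344) = 2*I*sqrt(86)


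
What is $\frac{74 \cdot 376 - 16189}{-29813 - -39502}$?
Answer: $\frac{11635}{9689} \approx 1.2008$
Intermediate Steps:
$\frac{74 \cdot 376 - 16189}{-29813 - -39502} = \frac{27824 - 16189}{-29813 + 39502} = \frac{11635}{9689}$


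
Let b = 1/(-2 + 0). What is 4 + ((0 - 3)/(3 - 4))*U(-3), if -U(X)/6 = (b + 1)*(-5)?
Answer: 49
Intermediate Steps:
b = -½ (b = 1/(-2) = -½ ≈ -0.50000)
U(X) = 15 (U(X) = -6*(-½ + 1)*(-5) = -3*(-5) = -6*(-5/2) = 15)
4 + ((0 - 3)/(3 - 4))*U(-3) = 4 + ((0 - 3)/(3 - 4))*15 = 4 - 3/(-1)*15 = 4 - 3*(-1)*15 = 4 + 3*15 = 4 + 45 = 49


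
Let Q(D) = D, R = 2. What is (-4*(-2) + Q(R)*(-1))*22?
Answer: 132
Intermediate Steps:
(-4*(-2) + Q(R)*(-1))*22 = (-4*(-2) + 2*(-1))*22 = (8 - 2)*22 = 6*22 = 132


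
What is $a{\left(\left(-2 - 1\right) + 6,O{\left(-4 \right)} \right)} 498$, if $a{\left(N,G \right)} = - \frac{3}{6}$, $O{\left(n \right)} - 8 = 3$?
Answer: $-249$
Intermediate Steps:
$O{\left(n \right)} = 11$ ($O{\left(n \right)} = 8 + 3 = 11$)
$a{\left(N,G \right)} = - \frac{1}{2}$ ($a{\left(N,G \right)} = \left(-3\right) \frac{1}{6} = - \frac{1}{2}$)
$a{\left(\left(-2 - 1\right) + 6,O{\left(-4 \right)} \right)} 498 = \left(- \frac{1}{2}\right) 498 = -249$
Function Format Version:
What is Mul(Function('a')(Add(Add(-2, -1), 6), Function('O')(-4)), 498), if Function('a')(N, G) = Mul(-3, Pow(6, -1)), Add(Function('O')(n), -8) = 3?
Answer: -249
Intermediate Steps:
Function('O')(n) = 11 (Function('O')(n) = Add(8, 3) = 11)
Function('a')(N, G) = Rational(-1, 2) (Function('a')(N, G) = Mul(-3, Rational(1, 6)) = Rational(-1, 2))
Mul(Function('a')(Add(Add(-2, -1), 6), Function('O')(-4)), 498) = Mul(Rational(-1, 2), 498) = -249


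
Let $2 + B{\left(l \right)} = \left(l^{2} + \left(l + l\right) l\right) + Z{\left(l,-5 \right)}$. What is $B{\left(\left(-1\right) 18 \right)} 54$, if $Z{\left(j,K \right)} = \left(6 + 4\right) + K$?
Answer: $52650$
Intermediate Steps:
$Z{\left(j,K \right)} = 10 + K$
$B{\left(l \right)} = 3 + 3 l^{2}$ ($B{\left(l \right)} = -2 + \left(\left(l^{2} + \left(l + l\right) l\right) + \left(10 - 5\right)\right) = -2 + \left(\left(l^{2} + 2 l l\right) + 5\right) = -2 + \left(\left(l^{2} + 2 l^{2}\right) + 5\right) = -2 + \left(3 l^{2} + 5\right) = -2 + \left(5 + 3 l^{2}\right) = 3 + 3 l^{2}$)
$B{\left(\left(-1\right) 18 \right)} 54 = \left(3 + 3 \left(\left(-1\right) 18\right)^{2}\right) 54 = \left(3 + 3 \left(-18\right)^{2}\right) 54 = \left(3 + 3 \cdot 324\right) 54 = \left(3 + 972\right) 54 = 975 \cdot 54 = 52650$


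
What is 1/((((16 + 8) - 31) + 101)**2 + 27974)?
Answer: 1/36810 ≈ 2.7167e-5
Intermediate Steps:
1/((((16 + 8) - 31) + 101)**2 + 27974) = 1/(((24 - 31) + 101)**2 + 27974) = 1/((-7 + 101)**2 + 27974) = 1/(94**2 + 27974) = 1/(8836 + 27974) = 1/36810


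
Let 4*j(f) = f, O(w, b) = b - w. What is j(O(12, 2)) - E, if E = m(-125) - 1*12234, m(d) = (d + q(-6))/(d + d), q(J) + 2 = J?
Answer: 1528871/125 ≈ 12231.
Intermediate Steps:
j(f) = f/4
q(J) = -2 + J
m(d) = (-8 + d)/(2*d) (m(d) = (d + (-2 - 6))/(d + d) = (d - 8)/((2*d)) = (-8 + d)*(1/(2*d)) = (-8 + d)/(2*d))
E = -3058367/250 (E = (1/2)*(-8 - 125)/(-125) - 1*12234 = (1/2)*(-1/125)*(-133) - 12234 = 133/250 - 12234 = -3058367/250 ≈ -12233.)
j(O(12, 2)) - E = (2 - 1*12)/4 - 1*(-3058367/250) = (2 - 12)/4 + 3058367/250 = (1/4)*(-10) + 3058367/250 = -5/2 + 3058367/250 = 1528871/125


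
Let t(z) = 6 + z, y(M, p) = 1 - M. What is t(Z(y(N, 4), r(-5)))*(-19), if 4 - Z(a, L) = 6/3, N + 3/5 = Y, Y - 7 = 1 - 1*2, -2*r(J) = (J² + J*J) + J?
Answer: -152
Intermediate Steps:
r(J) = -J² - J/2 (r(J) = -((J² + J*J) + J)/2 = -((J² + J²) + J)/2 = -(2*J² + J)/2 = -(J + 2*J²)/2 = -J² - J/2)
Y = 6 (Y = 7 + (1 - 1*2) = 7 + (1 - 2) = 7 - 1 = 6)
N = 27/5 (N = -⅗ + 6 = 27/5 ≈ 5.4000)
Z(a, L) = 2 (Z(a, L) = 4 - 6/3 = 4 - 1*2 = 4 - 2 = 2)
t(Z(y(N, 4), r(-5)))*(-19) = (6 + 2)*(-19) = 8*(-19) = -152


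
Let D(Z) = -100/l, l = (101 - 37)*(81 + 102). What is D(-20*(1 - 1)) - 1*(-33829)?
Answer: 99051287/2928 ≈ 33829.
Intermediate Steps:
l = 11712 (l = 64*183 = 11712)
D(Z) = -25/2928 (D(Z) = -100/11712 = -100*1/11712 = -25/2928)
D(-20*(1 - 1)) - 1*(-33829) = -25/2928 - 1*(-33829) = -25/2928 + 33829 = 99051287/2928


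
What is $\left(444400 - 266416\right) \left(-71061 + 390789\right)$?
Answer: $56906468352$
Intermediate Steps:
$\left(444400 - 266416\right) \left(-71061 + 390789\right) = 177984 \cdot 319728 = 56906468352$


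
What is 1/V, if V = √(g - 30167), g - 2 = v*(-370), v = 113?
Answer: -I*√2879/14395 ≈ -0.0037274*I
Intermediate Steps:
g = -41808 (g = 2 + 113*(-370) = 2 - 41810 = -41808)
V = 5*I*√2879 (V = √(-41808 - 30167) = √(-71975) = 5*I*√2879 ≈ 268.28*I)
1/V = 1/(5*I*√2879) = -I*√2879/14395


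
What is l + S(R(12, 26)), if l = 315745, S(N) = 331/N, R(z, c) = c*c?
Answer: 213443951/676 ≈ 3.1575e+5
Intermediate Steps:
R(z, c) = c²
l + S(R(12, 26)) = 315745 + 331/(26²) = 315745 + 331/676 = 213443951/676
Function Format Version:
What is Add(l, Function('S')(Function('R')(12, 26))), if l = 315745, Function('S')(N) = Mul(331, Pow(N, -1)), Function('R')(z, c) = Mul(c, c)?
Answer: Rational(213443951, 676) ≈ 3.1575e+5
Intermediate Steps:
Function('R')(z, c) = Pow(c, 2)
Add(l, Function('S')(Function('R')(12, 26))) = Add(315745, Mul(331, Pow(Pow(26, 2), -1))) = Add(315745, Mul(331, Pow(676, -1))) = Add(315745, Mul(331, Rational(1, 676))) = Add(315745, Rational(331, 676)) = Rational(213443951, 676)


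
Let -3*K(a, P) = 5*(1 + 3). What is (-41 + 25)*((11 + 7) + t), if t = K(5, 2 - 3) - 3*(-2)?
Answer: -832/3 ≈ -277.33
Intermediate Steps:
K(a, P) = -20/3 (K(a, P) = -5*(1 + 3)/3 = -5*4/3 = -⅓*20 = -20/3)
t = -⅔ (t = -20/3 - 3*(-2) = -20/3 + 6 = -⅔ ≈ -0.66667)
(-41 + 25)*((11 + 7) + t) = (-41 + 25)*((11 + 7) - ⅔) = -16*(18 - ⅔) = -16*52/3 = -832/3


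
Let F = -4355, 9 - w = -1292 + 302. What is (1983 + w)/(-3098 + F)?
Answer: -2982/7453 ≈ -0.40011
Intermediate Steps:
w = 999 (w = 9 - (-1292 + 302) = 9 - 1*(-990) = 9 + 990 = 999)
(1983 + w)/(-3098 + F) = (1983 + 999)/(-3098 - 4355) = 2982/(-7453) = 2982*(-1/7453) = -2982/7453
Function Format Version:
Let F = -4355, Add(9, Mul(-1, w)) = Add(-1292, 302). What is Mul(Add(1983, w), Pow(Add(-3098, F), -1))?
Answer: Rational(-2982, 7453) ≈ -0.40011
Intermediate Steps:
w = 999 (w = Add(9, Mul(-1, Add(-1292, 302))) = Add(9, Mul(-1, -990)) = Add(9, 990) = 999)
Mul(Add(1983, w), Pow(Add(-3098, F), -1)) = Mul(Add(1983, 999), Pow(Add(-3098, -4355), -1)) = Mul(2982, Pow(-7453, -1)) = Mul(2982, Rational(-1, 7453)) = Rational(-2982, 7453)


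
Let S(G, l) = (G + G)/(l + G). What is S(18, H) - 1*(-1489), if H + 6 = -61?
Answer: 72925/49 ≈ 1488.3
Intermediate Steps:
H = -67 (H = -6 - 61 = -67)
S(G, l) = 2*G/(G + l) (S(G, l) = (2*G)/(G + l) = 2*G/(G + l))
S(18, H) - 1*(-1489) = 2*18/(18 - 67) - 1*(-1489) = 2*18/(-49) + 1489 = 2*18*(-1/49) + 1489 = -36/49 + 1489 = 72925/49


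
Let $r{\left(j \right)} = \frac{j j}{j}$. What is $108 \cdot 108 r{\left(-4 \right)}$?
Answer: $-46656$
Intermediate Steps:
$r{\left(j \right)} = j$ ($r{\left(j \right)} = \frac{j^{2}}{j} = j$)
$108 \cdot 108 r{\left(-4 \right)} = 108 \cdot 108 \left(-4\right) = 11664 \left(-4\right) = -46656$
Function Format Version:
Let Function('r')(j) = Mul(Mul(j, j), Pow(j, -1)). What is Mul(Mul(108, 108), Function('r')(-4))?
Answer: -46656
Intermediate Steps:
Function('r')(j) = j (Function('r')(j) = Mul(Pow(j, 2), Pow(j, -1)) = j)
Mul(Mul(108, 108), Function('r')(-4)) = Mul(Mul(108, 108), -4) = Mul(11664, -4) = -46656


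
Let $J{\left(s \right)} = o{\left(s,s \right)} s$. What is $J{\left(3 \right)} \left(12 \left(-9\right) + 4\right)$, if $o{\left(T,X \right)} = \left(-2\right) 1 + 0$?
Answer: $624$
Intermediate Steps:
$o{\left(T,X \right)} = -2$ ($o{\left(T,X \right)} = -2 + 0 = -2$)
$J{\left(s \right)} = - 2 s$
$J{\left(3 \right)} \left(12 \left(-9\right) + 4\right) = \left(-2\right) 3 \left(12 \left(-9\right) + 4\right) = - 6 \left(-108 + 4\right) = \left(-6\right) \left(-104\right) = 624$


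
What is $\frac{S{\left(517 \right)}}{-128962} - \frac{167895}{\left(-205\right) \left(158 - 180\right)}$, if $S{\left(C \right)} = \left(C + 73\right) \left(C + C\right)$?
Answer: $- \frac{59520599}{1418582} \approx -41.958$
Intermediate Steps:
$S{\left(C \right)} = 2 C \left(73 + C\right)$ ($S{\left(C \right)} = \left(73 + C\right) 2 C = 2 C \left(73 + C\right)$)
$\frac{S{\left(517 \right)}}{-128962} - \frac{167895}{\left(-205\right) \left(158 - 180\right)} = \frac{2 \cdot 517 \left(73 + 517\right)}{-128962} - \frac{167895}{\left(-205\right) \left(158 - 180\right)} = 2 \cdot 517 \cdot 590 \left(- \frac{1}{128962}\right) - \frac{167895}{\left(-205\right) \left(-22\right)} = 610060 \left(- \frac{1}{128962}\right) - \frac{167895}{4510} = - \frac{305030}{64481} - \frac{819}{22} = - \frac{59520599}{1418582}$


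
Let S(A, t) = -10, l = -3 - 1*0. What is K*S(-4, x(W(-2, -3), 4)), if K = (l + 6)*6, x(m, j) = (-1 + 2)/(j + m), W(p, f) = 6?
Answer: -180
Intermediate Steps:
l = -3 (l = -3 + 0 = -3)
x(m, j) = 1/(j + m)
K = 18 (K = (-3 + 6)*6 = 3*6 = 18)
K*S(-4, x(W(-2, -3), 4)) = 18*(-10) = -180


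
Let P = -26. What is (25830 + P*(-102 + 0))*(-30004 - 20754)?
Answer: -1445689356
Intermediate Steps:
(25830 + P*(-102 + 0))*(-30004 - 20754) = (25830 - 26*(-102 + 0))*(-30004 - 20754) = (25830 - 26*(-102))*(-50758) = (25830 + 2652)*(-50758) = 28482*(-50758) = -1445689356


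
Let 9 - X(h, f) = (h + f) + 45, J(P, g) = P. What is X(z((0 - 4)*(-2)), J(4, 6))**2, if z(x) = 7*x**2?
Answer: 238144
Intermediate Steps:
X(h, f) = -36 - f - h (X(h, f) = 9 - ((h + f) + 45) = 9 - ((f + h) + 45) = 9 - (45 + f + h) = 9 + (-45 - f - h) = -36 - f - h)
X(z((0 - 4)*(-2)), J(4, 6))**2 = (-36 - 1*4 - 7*((0 - 4)*(-2))**2)**2 = (-36 - 4 - 7*(-4*(-2))**2)**2 = (-36 - 4 - 7*8**2)**2 = (-36 - 4 - 7*64)**2 = (-36 - 4 - 1*448)**2 = (-36 - 4 - 448)**2 = (-488)**2 = 238144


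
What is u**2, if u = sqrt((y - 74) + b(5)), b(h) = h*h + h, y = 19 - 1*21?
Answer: -46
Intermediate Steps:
y = -2 (y = 19 - 21 = -2)
b(h) = h + h**2 (b(h) = h**2 + h = h + h**2)
u = I*sqrt(46) (u = sqrt((-2 - 74) + 5*(1 + 5)) = sqrt(-76 + 5*6) = sqrt(-76 + 30) = sqrt(-46) = I*sqrt(46) ≈ 6.7823*I)
u**2 = (I*sqrt(46))**2 = -46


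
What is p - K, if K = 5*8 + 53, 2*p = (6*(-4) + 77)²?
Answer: 2623/2 ≈ 1311.5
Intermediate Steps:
p = 2809/2 (p = (6*(-4) + 77)²/2 = (-24 + 77)²/2 = (½)*53² = (½)*2809 = 2809/2 ≈ 1404.5)
K = 93 (K = 40 + 53 = 93)
p - K = 2809/2 - 1*93 = 2809/2 - 93 = 2623/2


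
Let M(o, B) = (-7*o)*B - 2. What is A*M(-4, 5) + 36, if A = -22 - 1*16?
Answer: -5208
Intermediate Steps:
A = -38 (A = -22 - 16 = -38)
M(o, B) = -2 - 7*B*o (M(o, B) = -7*B*o - 2 = -2 - 7*B*o)
A*M(-4, 5) + 36 = -38*(-2 - 7*5*(-4)) + 36 = -38*(-2 + 140) + 36 = -38*138 + 36 = -5244 + 36 = -5208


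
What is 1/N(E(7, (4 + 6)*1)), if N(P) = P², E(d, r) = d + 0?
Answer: 1/49 ≈ 0.020408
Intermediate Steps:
E(d, r) = d
1/N(E(7, (4 + 6)*1)) = 1/(7²) = 1/49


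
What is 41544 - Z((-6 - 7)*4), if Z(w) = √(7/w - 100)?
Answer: 41544 - I*√67691/26 ≈ 41544.0 - 10.007*I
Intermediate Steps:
Z(w) = √(-100 + 7/w)
41544 - Z((-6 - 7)*4) = 41544 - √(-100 + 7/(((-6 - 7)*4))) = 41544 - √(-100 + 7/((-13*4))) = 41544 - √(-100 + 7/(-52)) = 41544 - √(-100 + 7*(-1/52)) = 41544 - √(-100 - 7/52) = 41544 - √(-5207/52) = 41544 - I*√67691/26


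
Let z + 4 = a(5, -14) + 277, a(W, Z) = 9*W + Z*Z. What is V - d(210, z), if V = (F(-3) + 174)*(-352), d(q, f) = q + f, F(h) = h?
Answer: -60916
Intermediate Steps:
a(W, Z) = Z² + 9*W (a(W, Z) = 9*W + Z² = Z² + 9*W)
z = 514 (z = -4 + (((-14)² + 9*5) + 277) = -4 + ((196 + 45) + 277) = -4 + (241 + 277) = -4 + 518 = 514)
d(q, f) = f + q
V = -60192 (V = (-3 + 174)*(-352) = 171*(-352) = -60192)
V - d(210, z) = -60192 - (514 + 210) = -60192 - 1*724 = -60192 - 724 = -60916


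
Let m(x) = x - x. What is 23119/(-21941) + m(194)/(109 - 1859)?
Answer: -23119/21941 ≈ -1.0537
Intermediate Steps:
m(x) = 0
23119/(-21941) + m(194)/(109 - 1859) = 23119/(-21941) + 0/(109 - 1859) = 23119*(-1/21941) + 0/(-1750) = -23119/21941 + 0*(-1/1750) = -23119/21941 + 0 = -23119/21941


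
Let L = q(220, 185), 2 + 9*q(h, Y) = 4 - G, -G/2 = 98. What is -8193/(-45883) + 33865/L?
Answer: 1554008041/1009426 ≈ 1539.5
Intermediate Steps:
G = -196 (G = -2*98 = -196)
q(h, Y) = 22 (q(h, Y) = -2/9 + (4 - 1*(-196))/9 = -2/9 + (4 + 196)/9 = -2/9 + (1/9)*200 = -2/9 + 200/9 = 22)
L = 22
-8193/(-45883) + 33865/L = -8193/(-45883) + 33865/22 = -8193*(-1/45883) + 33865*(1/22) = 8193/45883 + 33865/22 = 1554008041/1009426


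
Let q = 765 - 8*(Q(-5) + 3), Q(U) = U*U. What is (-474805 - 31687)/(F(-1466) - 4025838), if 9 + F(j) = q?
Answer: 253246/2012653 ≈ 0.12583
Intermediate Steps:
Q(U) = U²
q = 541 (q = 765 - 8*((-5)² + 3) = 765 - 8*(25 + 3) = 765 - 8*28 = 765 - 224 = 541)
F(j) = 532 (F(j) = -9 + 541 = 532)
(-474805 - 31687)/(F(-1466) - 4025838) = (-474805 - 31687)/(532 - 4025838) = -506492/(-4025306) = -506492*(-1/4025306) = 253246/2012653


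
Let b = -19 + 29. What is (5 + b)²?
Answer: 225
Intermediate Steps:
b = 10
(5 + b)² = (5 + 10)² = 15² = 225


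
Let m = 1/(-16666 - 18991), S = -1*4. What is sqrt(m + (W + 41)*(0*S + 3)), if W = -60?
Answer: 5*I*sqrt(2898842786)/35657 ≈ 7.5498*I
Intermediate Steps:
S = -4
m = -1/35657 (m = 1/(-35657) = -1/35657 ≈ -2.8045e-5)
sqrt(m + (W + 41)*(0*S + 3)) = sqrt(-1/35657 + (-60 + 41)*(0*(-4) + 3)) = sqrt(-1/35657 - 19*(0 + 3)) = sqrt(-1/35657 - 19*3) = sqrt(-1/35657 - 57) = sqrt(-2032450/35657) = 5*I*sqrt(2898842786)/35657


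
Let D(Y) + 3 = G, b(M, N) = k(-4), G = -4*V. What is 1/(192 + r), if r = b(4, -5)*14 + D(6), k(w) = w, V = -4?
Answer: 1/149 ≈ 0.0067114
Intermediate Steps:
G = 16 (G = -4*(-4) = 16)
b(M, N) = -4
D(Y) = 13 (D(Y) = -3 + 16 = 13)
r = -43 (r = -4*14 + 13 = -56 + 13 = -43)
1/(192 + r) = 1/(192 - 43) = 1/149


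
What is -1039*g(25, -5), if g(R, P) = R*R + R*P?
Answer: -519500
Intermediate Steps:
g(R, P) = R**2 + P*R
-1039*g(25, -5) = -25975*(-5 + 25) = -25975*20 = -1039*500 = -519500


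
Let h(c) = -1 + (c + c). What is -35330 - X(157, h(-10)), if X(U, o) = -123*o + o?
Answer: -37892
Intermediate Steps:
h(c) = -1 + 2*c
X(U, o) = -122*o
-35330 - X(157, h(-10)) = -35330 - (-122)*(-1 + 2*(-10)) = -35330 - (-122)*(-1 - 20) = -35330 - (-122)*(-21) = -35330 - 1*2562 = -35330 - 2562 = -37892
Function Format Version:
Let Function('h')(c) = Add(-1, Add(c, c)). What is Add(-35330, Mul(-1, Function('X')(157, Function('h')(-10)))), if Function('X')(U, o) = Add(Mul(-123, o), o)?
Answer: -37892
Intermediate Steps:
Function('h')(c) = Add(-1, Mul(2, c))
Function('X')(U, o) = Mul(-122, o)
Add(-35330, Mul(-1, Function('X')(157, Function('h')(-10)))) = Add(-35330, Mul(-1, Mul(-122, Add(-1, Mul(2, -10))))) = Add(-35330, Mul(-1, Mul(-122, Add(-1, -20)))) = Add(-35330, Mul(-1, Mul(-122, -21))) = Add(-35330, Mul(-1, 2562)) = Add(-35330, -2562) = -37892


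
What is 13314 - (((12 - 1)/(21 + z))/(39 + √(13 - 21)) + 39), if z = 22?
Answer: 79344636/5977 + 2*I*√2/5977 ≈ 13275.0 + 0.00047322*I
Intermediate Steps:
13314 - (((12 - 1)/(21 + z))/(39 + √(13 - 21)) + 39) = 13314 - (((12 - 1)/(21 + 22))/(39 + √(13 - 21)) + 39) = 13314 - ((11/43)/(39 + √(-8)) + 39) = 13314 - ((11*(1/43))/(39 + 2*I*√2) + 39) = 13314 - ((11/43)/(39 + 2*I*√2) + 39) = 13314 - (11/(43*(39 + 2*I*√2)) + 39) = 13314 - (39 + 11/(43*(39 + 2*I*√2))) = 13314 + (-39 - 11/(43*(39 + 2*I*√2))) = 13275 - 11/(43*(39 + 2*I*√2))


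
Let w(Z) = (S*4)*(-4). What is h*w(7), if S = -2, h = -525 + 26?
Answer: -15968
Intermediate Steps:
h = -499
w(Z) = 32 (w(Z) = -2*4*(-4) = -8*(-4) = 32)
h*w(7) = -499*32 = -15968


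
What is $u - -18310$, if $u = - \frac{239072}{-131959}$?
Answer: $\frac{2416408362}{131959} \approx 18312.0$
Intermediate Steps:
$u = \frac{239072}{131959}$ ($u = \left(-239072\right) \left(- \frac{1}{131959}\right) = \frac{239072}{131959} \approx 1.8117$)
$u - -18310 = \frac{239072}{131959} - -18310 = \frac{239072}{131959} + 18310 = \frac{2416408362}{131959}$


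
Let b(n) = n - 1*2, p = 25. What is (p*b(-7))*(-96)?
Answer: 21600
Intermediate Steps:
b(n) = -2 + n (b(n) = n - 2 = -2 + n)
(p*b(-7))*(-96) = (25*(-2 - 7))*(-96) = (25*(-9))*(-96) = -225*(-96) = 21600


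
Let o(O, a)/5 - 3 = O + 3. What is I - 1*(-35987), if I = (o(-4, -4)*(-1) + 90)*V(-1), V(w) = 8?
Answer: 36627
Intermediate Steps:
o(O, a) = 30 + 5*O (o(O, a) = 15 + 5*(O + 3) = 15 + 5*(3 + O) = 15 + (15 + 5*O) = 30 + 5*O)
I = 640 (I = ((30 + 5*(-4))*(-1) + 90)*8 = ((30 - 20)*(-1) + 90)*8 = (10*(-1) + 90)*8 = (-10 + 90)*8 = 80*8 = 640)
I - 1*(-35987) = 640 - 1*(-35987) = 640 + 35987 = 36627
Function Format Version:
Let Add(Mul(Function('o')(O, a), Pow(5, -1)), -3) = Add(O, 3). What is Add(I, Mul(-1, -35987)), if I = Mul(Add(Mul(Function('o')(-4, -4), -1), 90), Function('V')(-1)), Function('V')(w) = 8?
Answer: 36627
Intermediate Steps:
Function('o')(O, a) = Add(30, Mul(5, O)) (Function('o')(O, a) = Add(15, Mul(5, Add(O, 3))) = Add(15, Mul(5, Add(3, O))) = Add(15, Add(15, Mul(5, O))) = Add(30, Mul(5, O)))
I = 640 (I = Mul(Add(Mul(Add(30, Mul(5, -4)), -1), 90), 8) = Mul(Add(Mul(Add(30, -20), -1), 90), 8) = Mul(Add(Mul(10, -1), 90), 8) = Mul(Add(-10, 90), 8) = Mul(80, 8) = 640)
Add(I, Mul(-1, -35987)) = Add(640, Mul(-1, -35987)) = Add(640, 35987) = 36627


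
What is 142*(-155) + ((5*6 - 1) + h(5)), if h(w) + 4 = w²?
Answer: -21960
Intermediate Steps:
h(w) = -4 + w²
142*(-155) + ((5*6 - 1) + h(5)) = 142*(-155) + ((5*6 - 1) + (-4 + 5²)) = -22010 + ((30 - 1) + (-4 + 25)) = -22010 + (29 + 21) = -22010 + 50 = -21960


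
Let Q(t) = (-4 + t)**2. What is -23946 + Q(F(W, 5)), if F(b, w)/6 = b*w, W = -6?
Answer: 9910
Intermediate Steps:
F(b, w) = 6*b*w (F(b, w) = 6*(b*w) = 6*b*w)
-23946 + Q(F(W, 5)) = -23946 + (-4 + 6*(-6)*5)**2 = -23946 + (-4 - 180)**2 = -23946 + (-184)**2 = -23946 + 33856 = 9910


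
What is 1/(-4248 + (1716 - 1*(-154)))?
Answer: -1/2378 ≈ -0.00042052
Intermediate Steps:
1/(-4248 + (1716 - 1*(-154))) = 1/(-4248 + (1716 + 154)) = 1/(-4248 + 1870) = 1/(-2378) = -1/2378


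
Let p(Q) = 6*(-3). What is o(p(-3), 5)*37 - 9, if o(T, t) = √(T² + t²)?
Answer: -9 + 37*√349 ≈ 682.22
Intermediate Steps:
p(Q) = -18
o(p(-3), 5)*37 - 9 = √((-18)² + 5²)*37 - 9 = √(324 + 25)*37 - 9 = √349*37 - 9 = 37*√349 - 9 = -9 + 37*√349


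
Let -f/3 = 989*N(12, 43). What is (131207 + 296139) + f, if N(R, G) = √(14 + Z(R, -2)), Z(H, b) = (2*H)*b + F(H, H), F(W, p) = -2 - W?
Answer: 427346 - 11868*I*√3 ≈ 4.2735e+5 - 20556.0*I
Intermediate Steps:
Z(H, b) = -2 - H + 2*H*b (Z(H, b) = (2*H)*b + (-2 - H) = 2*H*b + (-2 - H) = -2 - H + 2*H*b)
N(R, G) = √(12 - 5*R) (N(R, G) = √(14 + (-2 - R + 2*R*(-2))) = √(14 + (-2 - R - 4*R)) = √(14 + (-2 - 5*R)) = √(12 - 5*R))
f = -11868*I*√3 (f = -2967*√(12 - 5*12) = -2967*√(12 - 60) = -2967*√(-48) = -2967*4*I*√3 = -11868*I*√3 ≈ -20556.0*I)
(131207 + 296139) + f = (131207 + 296139) - 11868*I*√3 = 427346 - 11868*I*√3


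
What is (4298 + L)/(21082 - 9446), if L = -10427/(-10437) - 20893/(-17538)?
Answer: 87458277395/236655690824 ≈ 0.36956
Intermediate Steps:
L = 44547663/20338234 (L = -10427*(-1/10437) - 20893*(-1/17538) = 10427/10437 + 20893/17538 = 44547663/20338234 ≈ 2.1903)
(4298 + L)/(21082 - 9446) = (4298 + 44547663/20338234)/(21082 - 9446) = (87458277395/20338234)/11636 = (87458277395/20338234)*(1/11636) = 87458277395/236655690824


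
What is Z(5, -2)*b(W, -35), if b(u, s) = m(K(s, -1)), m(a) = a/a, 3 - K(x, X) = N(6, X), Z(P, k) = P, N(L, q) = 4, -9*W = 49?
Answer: 5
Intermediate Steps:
W = -49/9 (W = -⅑*49 = -49/9 ≈ -5.4444)
K(x, X) = -1 (K(x, X) = 3 - 1*4 = 3 - 4 = -1)
m(a) = 1
b(u, s) = 1
Z(5, -2)*b(W, -35) = 5*1 = 5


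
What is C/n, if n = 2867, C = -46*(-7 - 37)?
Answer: 2024/2867 ≈ 0.70596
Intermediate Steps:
C = 2024 (C = -46*(-44) = 2024)
C/n = 2024/2867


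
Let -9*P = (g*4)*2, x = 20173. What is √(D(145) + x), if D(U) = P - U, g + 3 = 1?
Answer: 2*√45067/3 ≈ 141.53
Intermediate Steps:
g = -2 (g = -3 + 1 = -2)
P = 16/9 (P = -(-2*4)*2/9 = -(-8)*2/9 = -⅑*(-16) = 16/9 ≈ 1.7778)
D(U) = 16/9 - U
√(D(145) + x) = √((16/9 - 1*145) + 20173) = √((16/9 - 145) + 20173) = √(-1289/9 + 20173) = √(180268/9) = 2*√45067/3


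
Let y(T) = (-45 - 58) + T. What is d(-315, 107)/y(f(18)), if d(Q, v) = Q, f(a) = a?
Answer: 63/17 ≈ 3.7059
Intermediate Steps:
y(T) = -103 + T
d(-315, 107)/y(f(18)) = -315/(-103 + 18) = -315/(-85) = -315*(-1/85) = 63/17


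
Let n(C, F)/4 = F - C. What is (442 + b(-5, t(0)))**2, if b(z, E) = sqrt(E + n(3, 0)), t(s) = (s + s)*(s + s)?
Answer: 195352 + 1768*I*sqrt(3) ≈ 1.9535e+5 + 3062.3*I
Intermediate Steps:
n(C, F) = -4*C + 4*F (n(C, F) = 4*(F - C) = -4*C + 4*F)
t(s) = 4*s**2 (t(s) = (2*s)*(2*s) = 4*s**2)
b(z, E) = sqrt(-12 + E) (b(z, E) = sqrt(E + (-4*3 + 4*0)) = sqrt(E + (-12 + 0)) = sqrt(E - 12) = sqrt(-12 + E))
(442 + b(-5, t(0)))**2 = (442 + sqrt(-12 + 4*0**2))**2 = (442 + sqrt(-12 + 4*0))**2 = (442 + sqrt(-12 + 0))**2 = (442 + sqrt(-12))**2 = (442 + 2*I*sqrt(3))**2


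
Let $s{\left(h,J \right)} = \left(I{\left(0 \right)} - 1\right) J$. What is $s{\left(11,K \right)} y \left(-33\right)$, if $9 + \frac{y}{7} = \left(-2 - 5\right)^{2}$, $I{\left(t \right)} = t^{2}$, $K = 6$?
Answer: $55440$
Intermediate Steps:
$s{\left(h,J \right)} = - J$ ($s{\left(h,J \right)} = \left(0^{2} - 1\right) J = \left(0 - 1\right) J = - J$)
$y = 280$ ($y = -63 + 7 \left(-2 - 5\right)^{2} = -63 + 7 \left(-7\right)^{2} = -63 + 7 \cdot 49 = -63 + 343 = 280$)
$s{\left(11,K \right)} y \left(-33\right) = \left(-1\right) 6 \cdot 280 \left(-33\right) = \left(-6\right) 280 \left(-33\right) = \left(-1680\right) \left(-33\right) = 55440$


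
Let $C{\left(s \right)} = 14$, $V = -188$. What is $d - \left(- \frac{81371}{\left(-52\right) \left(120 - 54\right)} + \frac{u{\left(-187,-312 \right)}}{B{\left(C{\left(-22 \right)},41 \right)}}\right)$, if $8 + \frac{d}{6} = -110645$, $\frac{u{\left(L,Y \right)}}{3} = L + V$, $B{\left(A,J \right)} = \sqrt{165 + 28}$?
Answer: $- \frac{2278647947}{3432} + \frac{1125 \sqrt{193}}{193} \approx -6.6386 \cdot 10^{5}$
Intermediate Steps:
$B{\left(A,J \right)} = \sqrt{193}$
$u{\left(L,Y \right)} = -564 + 3 L$ ($u{\left(L,Y \right)} = 3 \left(L - 188\right) = 3 \left(-188 + L\right) = -564 + 3 L$)
$d = -663918$ ($d = -48 + 6 \left(-110645\right) = -48 - 663870 = -663918$)
$d - \left(- \frac{81371}{\left(-52\right) \left(120 - 54\right)} + \frac{u{\left(-187,-312 \right)}}{B{\left(C{\left(-22 \right)},41 \right)}}\right) = -663918 - \left(- \frac{81371}{\left(-52\right) \left(120 - 54\right)} + \frac{-564 + 3 \left(-187\right)}{\sqrt{193}}\right) = -663918 - \left(- \frac{81371}{\left(-52\right) 66} + \left(-564 - 561\right) \frac{\sqrt{193}}{193}\right) = -663918 - \left(- \frac{81371}{-3432} - 1125 \frac{\sqrt{193}}{193}\right) = -663918 - \left(\left(-81371\right) \left(- \frac{1}{3432}\right) - \frac{1125 \sqrt{193}}{193}\right) = -663918 - \left(\frac{81371}{3432} - \frac{1125 \sqrt{193}}{193}\right) = - \frac{2278647947}{3432} + \frac{1125 \sqrt{193}}{193}$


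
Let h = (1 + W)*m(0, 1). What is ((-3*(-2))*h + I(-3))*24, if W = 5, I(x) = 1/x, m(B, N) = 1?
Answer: 856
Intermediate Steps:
h = 6 (h = (1 + 5)*1 = 6*1 = 6)
((-3*(-2))*h + I(-3))*24 = (-3*(-2)*6 + 1/(-3))*24 = (6*6 - ⅓)*24 = (36 - ⅓)*24 = (107/3)*24 = 856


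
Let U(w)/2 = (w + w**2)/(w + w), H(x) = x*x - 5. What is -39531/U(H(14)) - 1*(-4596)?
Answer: 280967/64 ≈ 4390.1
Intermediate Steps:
H(x) = -5 + x**2 (H(x) = x**2 - 5 = -5 + x**2)
U(w) = (w + w**2)/w (U(w) = 2*((w + w**2)/(w + w)) = 2*((w + w**2)/((2*w))) = 2*((1/(2*w))*(w + w**2)) = 2*((w + w**2)/(2*w)) = (w + w**2)/w)
-39531/U(H(14)) - 1*(-4596) = -39531/(1 + (-5 + 14**2)) - 1*(-4596) = -39531/(1 + (-5 + 196)) + 4596 = -39531/(1 + 191) + 4596 = -39531/192 + 4596 = -39531*1/192 + 4596 = -13177/64 + 4596 = 280967/64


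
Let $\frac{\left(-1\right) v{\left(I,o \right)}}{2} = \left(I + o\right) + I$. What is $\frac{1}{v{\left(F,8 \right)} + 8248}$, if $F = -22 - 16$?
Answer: $\frac{1}{8384} \approx 0.00011927$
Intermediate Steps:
$F = -38$ ($F = -22 - 16 = -38$)
$v{\left(I,o \right)} = - 4 I - 2 o$ ($v{\left(I,o \right)} = - 2 \left(\left(I + o\right) + I\right) = - 2 \left(o + 2 I\right) = - 4 I - 2 o$)
$\frac{1}{v{\left(F,8 \right)} + 8248} = \frac{1}{\left(\left(-4\right) \left(-38\right) - 16\right) + 8248} = \frac{1}{\left(152 - 16\right) + 8248} = \frac{1}{136 + 8248} = \frac{1}{8384}$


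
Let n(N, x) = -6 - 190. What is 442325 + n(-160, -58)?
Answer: 442129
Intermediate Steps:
n(N, x) = -196
442325 + n(-160, -58) = 442325 - 196 = 442129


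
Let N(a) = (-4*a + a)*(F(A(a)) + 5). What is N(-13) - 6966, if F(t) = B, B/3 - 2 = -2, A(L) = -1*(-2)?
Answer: -6771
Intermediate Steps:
A(L) = 2
B = 0 (B = 6 + 3*(-2) = 6 - 6 = 0)
F(t) = 0
N(a) = -15*a (N(a) = (-4*a + a)*(0 + 5) = -3*a*5 = -15*a)
N(-13) - 6966 = -15*(-13) - 6966 = 195 - 6966 = -6771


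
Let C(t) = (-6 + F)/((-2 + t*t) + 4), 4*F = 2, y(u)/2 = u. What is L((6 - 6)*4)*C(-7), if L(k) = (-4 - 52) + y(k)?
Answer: 308/51 ≈ 6.0392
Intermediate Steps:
y(u) = 2*u
F = ½ (F = (¼)*2 = ½ ≈ 0.50000)
L(k) = -56 + 2*k (L(k) = (-4 - 52) + 2*k = -56 + 2*k)
C(t) = -11/(2*(2 + t²)) (C(t) = (-6 + ½)/((-2 + t*t) + 4) = -11/(2*((-2 + t²) + 4)) = -11/(2*(2 + t²)))
L((6 - 6)*4)*C(-7) = (-56 + 2*((6 - 6)*4))*(-11/(4 + 2*(-7)²)) = (-56 + 2*(0*4))*(-11/(4 + 2*49)) = (-56 + 2*0)*(-11/(4 + 98)) = (-56 + 0)*(-11/102) = -(-616)/102 = -56*(-11/102) = 308/51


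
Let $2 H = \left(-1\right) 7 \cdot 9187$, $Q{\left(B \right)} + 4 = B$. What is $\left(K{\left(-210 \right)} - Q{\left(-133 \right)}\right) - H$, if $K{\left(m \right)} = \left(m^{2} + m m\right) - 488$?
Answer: $\frac{240007}{2} \approx 1.2 \cdot 10^{5}$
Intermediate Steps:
$Q{\left(B \right)} = -4 + B$
$K{\left(m \right)} = -488 + 2 m^{2}$ ($K{\left(m \right)} = \left(m^{2} + m^{2}\right) - 488 = 2 m^{2} - 488 = -488 + 2 m^{2}$)
$H = - \frac{64309}{2}$ ($H = \frac{\left(-1\right) 7 \cdot 9187}{2} = \frac{\left(-7\right) 9187}{2} = \frac{1}{2} \left(-64309\right) = - \frac{64309}{2} \approx -32155.0$)
$\left(K{\left(-210 \right)} - Q{\left(-133 \right)}\right) - H = \left(\left(-488 + 2 \left(-210\right)^{2}\right) - \left(-4 - 133\right)\right) - - \frac{64309}{2} = \left(\left(-488 + 2 \cdot 44100\right) - -137\right) + \frac{64309}{2} = \left(\left(-488 + 88200\right) + 137\right) + \frac{64309}{2} = \left(87712 + 137\right) + \frac{64309}{2} = 87849 + \frac{64309}{2} = \frac{240007}{2}$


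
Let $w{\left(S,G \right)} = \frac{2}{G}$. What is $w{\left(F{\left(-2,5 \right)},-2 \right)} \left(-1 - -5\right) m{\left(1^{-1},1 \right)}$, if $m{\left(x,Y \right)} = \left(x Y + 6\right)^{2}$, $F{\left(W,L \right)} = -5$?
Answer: $-196$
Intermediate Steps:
$m{\left(x,Y \right)} = \left(6 + Y x\right)^{2}$ ($m{\left(x,Y \right)} = \left(Y x + 6\right)^{2} = \left(6 + Y x\right)^{2}$)
$w{\left(F{\left(-2,5 \right)},-2 \right)} \left(-1 - -5\right) m{\left(1^{-1},1 \right)} = \frac{2}{-2} \left(-1 - -5\right) \left(6 + 1 \cdot 1^{-1}\right)^{2} = 2 \left(- \frac{1}{2}\right) \left(-1 + 5\right) \left(6 + 1 \cdot 1\right)^{2} = - 4 \left(6 + 1\right)^{2} = - 4 \cdot 7^{2} = - 4 \cdot 49 = \left(-1\right) 196 = -196$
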